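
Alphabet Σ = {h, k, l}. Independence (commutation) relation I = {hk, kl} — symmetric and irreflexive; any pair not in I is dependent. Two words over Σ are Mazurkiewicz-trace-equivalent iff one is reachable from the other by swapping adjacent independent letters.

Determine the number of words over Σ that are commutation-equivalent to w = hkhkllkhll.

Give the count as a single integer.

piece 0:h — minimal
piece 1:k — minimal
piece 2:h rests on {0:h}
piece 3:k rests on {1:k}
piece 4:l rests on {2:h}
piece 5:l rests on {4:l}
piece 6:k rests on {3:k}
piece 7:h rests on {5:l}
piece 8:l rests on {7:h}
piece 9:l rests on {8:l}
minimal pieces: {0:h, 1:k}
ways to finish when only these pieces remain (= sum over removing one remaining piece with nothing left below it):
  1 left: {6}→1  {9}→1
  2 left: {3,6}→1  {6,9}→2  {8,9}→1
  3 left: {1,3,6}→1  {3,6,9}→3  {6,8,9}→3  {7,8,9}→1
  4 left: {1,3,6,9}→4  {3,6,8,9}→6  {5,7,8,9}→1  {6,7,8,9}→4
  5 left: {1,3,6,8,9}→10  {3,6,7,8,9}→10  {4,5,7,8,9}→1  {5,6,7,8,9}→5
  6 left: {1,3,6,7,8,9}→20  {2,4,5,7,8,9}→1  {3,5,6,7,8,9}→15  {4,5,6,7,8,9}→6
  7 left: {0,2,4,5,7,8,9}→1  {1,3,5,6,7,8,9}→35  {2,4,5,6,7,8,9}→7  {3,4,5,6,7,8,9}→21
  8 left: {0,2,4,5,6,7,8,9}→8  {1,3,4,5,6,7,8,9}→56  {2,3,4,5,6,7,8,9}→28
  placing 0:h first → 84 extensions
  placing 1:k first → 36 extensions
total linear extensions = 120

120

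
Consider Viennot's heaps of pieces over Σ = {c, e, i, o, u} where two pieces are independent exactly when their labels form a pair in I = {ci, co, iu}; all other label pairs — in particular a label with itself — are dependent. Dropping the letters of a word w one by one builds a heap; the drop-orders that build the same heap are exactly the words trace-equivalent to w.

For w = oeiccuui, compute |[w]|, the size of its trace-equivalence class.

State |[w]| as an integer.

15

0(o) covers ∅
1(e) covers 0:o
2(i) covers 1:e
3(c) covers 1:e
4(c) covers 3:c
5(u) covers 4:c
6(u) covers 5:u
7(i) covers 2:i
floor of heap: 0:o
completions by unplaced set U, small U first (add the entries for U minus each lowest piece of U):
  |U|=1: {6}:1  {7}:1
  |U|=2: {2,7}:1  {5,6}:1  {6,7}:2
  |U|=3: {2,6,7}:3  {4,5,6}:1  {5,6,7}:3
  |U|=4: {2,5,6,7}:6  {3,4,5,6}:1  {4,5,6,7}:4
  |U|=5: {2,4,5,6,7}:10  {3,4,5,6,7}:5
  |U|=6: {2,3,4,5,6,7}:15
  start at 0(o): 15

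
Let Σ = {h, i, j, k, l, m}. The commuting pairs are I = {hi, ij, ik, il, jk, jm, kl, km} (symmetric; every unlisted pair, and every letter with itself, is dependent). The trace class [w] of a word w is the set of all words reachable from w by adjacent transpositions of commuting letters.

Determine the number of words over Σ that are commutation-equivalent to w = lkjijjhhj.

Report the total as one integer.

45

piece 0:l — minimal
piece 1:k — minimal
piece 2:j rests on {0:l}
piece 3:i — minimal
piece 4:j rests on {2:j}
piece 5:j rests on {4:j}
piece 6:h rests on {1:k, 5:j}
piece 7:h rests on {6:h}
piece 8:j rests on {7:h}
minimal pieces: {0:l, 1:k, 3:i}
ways to finish when only these pieces remain (= sum over removing one remaining piece with nothing left below it):
  1 left: {3}→1  {8}→1
  2 left: {3,8}→2  {7,8}→1
  3 left: {3,7,8}→3  {6,7,8}→1
  4 left: {1,6,7,8}→1  {3,6,7,8}→4  {5,6,7,8}→1
  5 left: {1,3,6,7,8}→5  {1,5,6,7,8}→2  {3,5,6,7,8}→5  {4,5,6,7,8}→1
  6 left: {1,3,5,6,7,8}→12  {1,4,5,6,7,8}→3  {2,4,5,6,7,8}→1  {3,4,5,6,7,8}→6
  7 left: {0,2,4,5,6,7,8}→1  {1,2,4,5,6,7,8}→4  {1,3,4,5,6,7,8}→21  {2,3,4,5,6,7,8}→7
  placing 0:l first → 32 extensions
  placing 1:k first → 8 extensions
  placing 3:i first → 5 extensions
total linear extensions = 45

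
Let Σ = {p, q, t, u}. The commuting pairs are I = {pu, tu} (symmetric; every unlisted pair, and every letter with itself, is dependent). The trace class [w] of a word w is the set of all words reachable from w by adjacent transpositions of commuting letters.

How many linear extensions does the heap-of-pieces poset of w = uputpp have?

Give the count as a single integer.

piece 0:u — minimal
piece 1:p — minimal
piece 2:u rests on {0:u}
piece 3:t rests on {1:p}
piece 4:p rests on {3:t}
piece 5:p rests on {4:p}
minimal pieces: {0:u, 1:p}
ways to finish when only these pieces remain (= sum over removing one remaining piece with nothing left below it):
  1 left: {2}→1  {5}→1
  2 left: {0,2}→1  {2,5}→2  {4,5}→1
  3 left: {0,2,5}→3  {2,4,5}→3  {3,4,5}→1
  4 left: {0,2,4,5}→6  {1,3,4,5}→1  {2,3,4,5}→4
  placing 0:u first → 5 extensions
  placing 1:p first → 10 extensions
total linear extensions = 15

15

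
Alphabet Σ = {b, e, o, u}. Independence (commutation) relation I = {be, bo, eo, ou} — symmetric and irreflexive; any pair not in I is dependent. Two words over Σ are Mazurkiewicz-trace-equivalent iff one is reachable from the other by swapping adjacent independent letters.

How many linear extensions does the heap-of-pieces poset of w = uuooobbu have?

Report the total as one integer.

0(u) covers ∅
1(u) covers 0:u
2(o) covers ∅
3(o) covers 2:o
4(o) covers 3:o
5(b) covers 1:u
6(b) covers 5:b
7(u) covers 6:b
floor of heap: 0:u, 2:o
completions by unplaced set U, small U first (add the entries for U minus each lowest piece of U):
  |U|=1: {4}:1  {7}:1
  |U|=2: {3,4}:1  {4,7}:2  {6,7}:1
  |U|=3: {2,3,4}:1  {3,4,7}:3  {4,6,7}:3  {5,6,7}:1
  |U|=4: {1,5,6,7}:1  {2,3,4,7}:4  {3,4,6,7}:6  {4,5,6,7}:4
  |U|=5: {0,1,5,6,7}:1  {1,4,5,6,7}:5  {2,3,4,6,7}:10  {3,4,5,6,7}:10
  |U|=6: {0,1,4,5,6,7}:6  {1,3,4,5,6,7}:15  {2,3,4,5,6,7}:20
  start at 0(u): 35
  start at 2(o): 21
sum over floor = 56

56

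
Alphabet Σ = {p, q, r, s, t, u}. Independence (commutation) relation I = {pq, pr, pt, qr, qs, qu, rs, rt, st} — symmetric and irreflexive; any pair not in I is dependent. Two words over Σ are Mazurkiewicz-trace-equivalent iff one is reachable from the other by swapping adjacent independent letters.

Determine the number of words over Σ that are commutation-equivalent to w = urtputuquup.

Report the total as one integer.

30

0(u) covers ∅
1(r) covers 0:u
2(t) covers 0:u
3(p) covers 0:u
4(u) covers 1:r, 2:t, 3:p
5(t) covers 4:u
6(u) covers 5:t
7(q) covers 5:t
8(u) covers 6:u
9(u) covers 8:u
10(p) covers 9:u
floor of heap: 0:u
completions by unplaced set U, small U first (add the entries for U minus each lowest piece of U):
  |U|=1: {7}:1  {10}:1
  |U|=2: {7,10}:2  {9,10}:1
  |U|=3: {7,9,10}:3  {8,9,10}:1
  |U|=4: {6,8,9,10}:1  {7,8,9,10}:4
  |U|=5: {6,7,8,9,10}:5
  |U|=6: {5,6,7,8,9,10}:5
  |U|=7: {4,5,6,7,8,9,10}:5
  |U|=8: {1,4,5,6,7,8,9,10}:5  {2,4,5,6,7,8,9,10}:5  {3,4,5,6,7,8,9,10}:5
  |U|=9: {1,2,4,5,6,7,8,9,10}:10  {1,3,4,5,6,7,8,9,10}:10  {2,3,4,5,6,7,8,9,10}:10
  start at 0(u): 30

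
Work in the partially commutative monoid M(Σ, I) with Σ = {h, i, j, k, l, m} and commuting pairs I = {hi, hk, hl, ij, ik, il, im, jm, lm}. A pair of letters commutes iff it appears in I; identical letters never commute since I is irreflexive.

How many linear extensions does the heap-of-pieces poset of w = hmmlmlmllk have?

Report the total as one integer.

126

#0=h has no predecessor
#1=m depends on [0:h]
#2=m depends on [1:m]
#3=l has no predecessor
#4=m depends on [2:m]
#5=l depends on [3:l]
#6=m depends on [4:m]
#7=l depends on [5:l]
#8=l depends on [7:l]
#9=k depends on [6:m, 8:l]
sources: [0:h, 3:l]
N(rest) = Σ N(rest − s) over sources s of rest; N(one piece) = 1:
  size 1 → [9]=1
  size 2 → [6,9]=1  [8,9]=1
  size 3 → [4,6,9]=1  [6,8,9]=2  [7,8,9]=1
  size 4 → [2,4,6,9]=1  [4,6,8,9]=3  [5,7,8,9]=1  [6,7,8,9]=3
  size 5 → [1,2,4,6,9]=1  [2,4,6,8,9]=4  [3,5,7,8,9]=1  [4,6,7,8,9]=6  [5,6,7,8,9]=4
  size 6 → [0,1,2,4,6,9]=1  [1,2,4,6,8,9]=5  [2,4,6,7,8,9]=10  [3,5,6,7,8,9]=5  [4,5,6,7,8,9]=10
  size 7 → [0,1,2,4,6,8,9]=6  [1,2,4,6,7,8,9]=15  [2,4,5,6,7,8,9]=20  [3,4,5,6,7,8,9]=15
  size 8 → [0,1,2,4,6,7,8,9]=21  [1,2,4,5,6,7,8,9]=35  [2,3,4,5,6,7,8,9]=35
  first=0(h) contributes 70
  first=3(l) contributes 56
|[w]| = 126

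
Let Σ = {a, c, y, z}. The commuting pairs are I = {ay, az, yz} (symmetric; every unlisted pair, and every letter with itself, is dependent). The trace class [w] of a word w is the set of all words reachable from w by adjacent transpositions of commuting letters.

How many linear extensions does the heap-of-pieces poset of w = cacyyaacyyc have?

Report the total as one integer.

6

0(c) covers ∅
1(a) covers 0:c
2(c) covers 1:a
3(y) covers 2:c
4(y) covers 3:y
5(a) covers 2:c
6(a) covers 5:a
7(c) covers 4:y, 6:a
8(y) covers 7:c
9(y) covers 8:y
10(c) covers 9:y
floor of heap: 0:c
completions by unplaced set U, small U first (add the entries for U minus each lowest piece of U):
  |U|=1: {10}:1
  |U|=2: {9,10}:1
  |U|=3: {8,9,10}:1
  |U|=4: {7,8,9,10}:1
  |U|=5: {4,7,8,9,10}:1  {6,7,8,9,10}:1
  |U|=6: {3,4,7,8,9,10}:1  {4,6,7,8,9,10}:2  {5,6,7,8,9,10}:1
  |U|=7: {3,4,6,7,8,9,10}:3  {4,5,6,7,8,9,10}:3
  |U|=8: {3,4,5,6,7,8,9,10}:6
  |U|=9: {2,3,4,5,6,7,8,9,10}:6
  start at 0(c): 6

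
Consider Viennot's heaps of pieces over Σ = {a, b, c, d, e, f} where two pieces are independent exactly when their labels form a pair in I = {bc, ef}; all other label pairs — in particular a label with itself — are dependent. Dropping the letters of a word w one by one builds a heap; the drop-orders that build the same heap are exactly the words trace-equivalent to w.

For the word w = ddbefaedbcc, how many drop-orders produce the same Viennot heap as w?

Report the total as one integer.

6

piece 0:d — minimal
piece 1:d rests on {0:d}
piece 2:b rests on {1:d}
piece 3:e rests on {2:b}
piece 4:f rests on {2:b}
piece 5:a rests on {3:e, 4:f}
piece 6:e rests on {5:a}
piece 7:d rests on {6:e}
piece 8:b rests on {7:d}
piece 9:c rests on {7:d}
piece 10:c rests on {9:c}
minimal pieces: {0:d}
ways to finish when only these pieces remain (= sum over removing one remaining piece with nothing left below it):
  1 left: {8}→1  {10}→1
  2 left: {8,10}→2  {9,10}→1
  3 left: {8,9,10}→3
  4 left: {7,8,9,10}→3
  5 left: {6,7,8,9,10}→3
  6 left: {5,6,7,8,9,10}→3
  7 left: {3,5,6,7,8,9,10}→3  {4,5,6,7,8,9,10}→3
  8 left: {3,4,5,6,7,8,9,10}→6
  9 left: {2,3,4,5,6,7,8,9,10}→6
  placing 0:d first → 6 extensions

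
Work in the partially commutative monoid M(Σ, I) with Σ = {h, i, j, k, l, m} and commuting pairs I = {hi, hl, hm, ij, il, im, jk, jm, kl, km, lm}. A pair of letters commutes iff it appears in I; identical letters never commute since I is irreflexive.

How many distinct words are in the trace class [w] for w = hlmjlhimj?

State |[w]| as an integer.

1008

piece 0:h — minimal
piece 1:l — minimal
piece 2:m — minimal
piece 3:j rests on {0:h, 1:l}
piece 4:l rests on {3:j}
piece 5:h rests on {3:j}
piece 6:i — minimal
piece 7:m rests on {2:m}
piece 8:j rests on {4:l, 5:h}
minimal pieces: {0:h, 1:l, 2:m, 6:i}
ways to finish when only these pieces remain (= sum over removing one remaining piece with nothing left below it):
  1 left: {6}→1  {7}→1  {8}→1
  2 left: {2,7}→1  {4,8}→1  {5,8}→1  {6,7}→2  {6,8}→2  {7,8}→2
  3 left: {2,6,7}→3  {2,7,8}→3  {4,5,8}→2  {4,6,8}→3  {4,7,8}→3  {5,6,8}→3  {5,7,8}→3  {6,7,8}→6
  4 left: {2,4,7,8}→6  {2,5,7,8}→6  {2,6,7,8}→12  {3,4,5,8}→2  {4,5,6,8}→8  {4,5,7,8}→8  {4,6,7,8}→12  {5,6,7,8}→12
  5 left: {0,3,4,5,8}→2  {1,3,4,5,8}→2  {2,4,5,7,8}→20  {2,4,6,7,8}→30  {2,5,6,7,8}→30  {3,4,5,6,8}→10  {3,4,5,7,8}→10  {4,5,6,7,8}→40
  6 left: {0,1,3,4,5,8}→4  {0,3,4,5,6,8}→12  {0,3,4,5,7,8}→12  {1,3,4,5,6,8}→12  {1,3,4,5,7,8}→12  {2,3,4,5,7,8}→30  {2,4,5,6,7,8}→120  {3,4,5,6,7,8}→60
  7 left: {0,1,3,4,5,6,8}→28  {0,1,3,4,5,7,8}→28  {0,2,3,4,5,7,8}→42  {0,3,4,5,6,7,8}→84  {1,2,3,4,5,7,8}→42  {1,3,4,5,6,7,8}→84  {2,3,4,5,6,7,8}→210
  placing 0:h first → 336 extensions
  placing 1:l first → 336 extensions
  placing 2:m first → 224 extensions
  placing 6:i first → 112 extensions
total linear extensions = 1008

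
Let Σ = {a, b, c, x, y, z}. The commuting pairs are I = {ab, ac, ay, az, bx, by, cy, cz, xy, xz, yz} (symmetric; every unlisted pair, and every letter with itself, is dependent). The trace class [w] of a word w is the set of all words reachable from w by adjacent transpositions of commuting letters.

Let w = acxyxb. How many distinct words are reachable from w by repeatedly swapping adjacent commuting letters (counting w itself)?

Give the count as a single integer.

42

#0=a has no predecessor
#1=c has no predecessor
#2=x depends on [0:a, 1:c]
#3=y has no predecessor
#4=x depends on [2:x]
#5=b depends on [1:c]
sources: [0:a, 1:c, 3:y]
N(rest) = Σ N(rest − s) over sources s of rest; N(one piece) = 1:
  size 1 → [3]=1  [4]=1  [5]=1
  size 2 → [2,4]=1  [3,4]=2  [3,5]=2  [4,5]=2
  size 3 → [0,2,4]=1  [2,3,4]=3  [2,4,5]=3  [3,4,5]=6
  size 4 → [0,2,3,4]=4  [0,2,4,5]=4  [1,2,4,5]=3  [2,3,4,5]=12
  first=0(a) contributes 15
  first=1(c) contributes 20
  first=3(y) contributes 7
|[w]| = 42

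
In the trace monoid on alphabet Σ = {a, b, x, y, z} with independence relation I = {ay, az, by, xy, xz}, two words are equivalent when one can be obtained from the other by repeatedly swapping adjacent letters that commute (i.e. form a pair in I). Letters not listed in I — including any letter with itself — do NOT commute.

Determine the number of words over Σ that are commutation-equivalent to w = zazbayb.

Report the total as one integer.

13

#0=z has no predecessor
#1=a has no predecessor
#2=z depends on [0:z]
#3=b depends on [1:a, 2:z]
#4=a depends on [3:b]
#5=y depends on [2:z]
#6=b depends on [4:a]
sources: [0:z, 1:a]
N(rest) = Σ N(rest − s) over sources s of rest; N(one piece) = 1:
  size 1 → [5]=1  [6]=1
  size 2 → [4,6]=1  [5,6]=2
  size 3 → [3,4,6]=1  [4,5,6]=3
  size 4 → [1,3,4,6]=1  [3,4,5,6]=4
  size 5 → [1,3,4,5,6]=5  [2,3,4,5,6]=4
  first=0(z) contributes 9
  first=1(a) contributes 4
|[w]| = 13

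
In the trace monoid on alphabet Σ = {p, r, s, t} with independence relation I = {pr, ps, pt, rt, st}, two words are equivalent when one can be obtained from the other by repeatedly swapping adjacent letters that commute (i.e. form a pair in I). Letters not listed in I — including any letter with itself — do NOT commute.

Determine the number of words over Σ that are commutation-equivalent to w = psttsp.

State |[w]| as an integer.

90

#0=p has no predecessor
#1=s has no predecessor
#2=t has no predecessor
#3=t depends on [2:t]
#4=s depends on [1:s]
#5=p depends on [0:p]
sources: [0:p, 1:s, 2:t]
N(rest) = Σ N(rest − s) over sources s of rest; N(one piece) = 1:
  size 1 → [3]=1  [4]=1  [5]=1
  size 2 → [0,5]=1  [1,4]=1  [2,3]=1  [3,4]=2  [3,5]=2  [4,5]=2
  size 3 → [0,3,5]=3  [0,4,5]=3  [1,3,4]=3  [1,4,5]=3  [2,3,4]=3  [2,3,5]=3  [3,4,5]=6
  size 4 → [0,1,4,5]=6  [0,2,3,5]=6  [0,3,4,5]=12  [1,2,3,4]=6  [1,3,4,5]=12  [2,3,4,5]=12
  first=0(p) contributes 30
  first=1(s) contributes 30
  first=2(t) contributes 30
|[w]| = 90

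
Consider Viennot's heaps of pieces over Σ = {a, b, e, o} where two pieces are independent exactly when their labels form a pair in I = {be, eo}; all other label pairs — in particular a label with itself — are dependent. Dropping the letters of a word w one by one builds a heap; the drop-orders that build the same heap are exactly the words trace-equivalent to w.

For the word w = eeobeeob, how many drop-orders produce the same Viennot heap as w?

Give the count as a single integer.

#0=e has no predecessor
#1=e depends on [0:e]
#2=o has no predecessor
#3=b depends on [2:o]
#4=e depends on [1:e]
#5=e depends on [4:e]
#6=o depends on [3:b]
#7=b depends on [6:o]
sources: [0:e, 2:o]
N(rest) = Σ N(rest − s) over sources s of rest; N(one piece) = 1:
  size 1 → [5]=1  [7]=1
  size 2 → [4,5]=1  [5,7]=2  [6,7]=1
  size 3 → [1,4,5]=1  [3,6,7]=1  [4,5,7]=3  [5,6,7]=3
  size 4 → [0,1,4,5]=1  [1,4,5,7]=4  [2,3,6,7]=1  [3,5,6,7]=4  [4,5,6,7]=6
  size 5 → [0,1,4,5,7]=5  [1,4,5,6,7]=10  [2,3,5,6,7]=5  [3,4,5,6,7]=10
  size 6 → [0,1,4,5,6,7]=15  [1,3,4,5,6,7]=20  [2,3,4,5,6,7]=15
  first=0(e) contributes 35
  first=2(o) contributes 35
|[w]| = 70

70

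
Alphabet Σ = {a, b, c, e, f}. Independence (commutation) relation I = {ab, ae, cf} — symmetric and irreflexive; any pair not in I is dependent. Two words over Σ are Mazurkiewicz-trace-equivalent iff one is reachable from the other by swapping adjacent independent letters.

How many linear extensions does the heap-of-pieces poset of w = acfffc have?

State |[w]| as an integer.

10

#0=a has no predecessor
#1=c depends on [0:a]
#2=f depends on [0:a]
#3=f depends on [2:f]
#4=f depends on [3:f]
#5=c depends on [1:c]
sources: [0:a]
N(rest) = Σ N(rest − s) over sources s of rest; N(one piece) = 1:
  size 1 → [4]=1  [5]=1
  size 2 → [1,5]=1  [3,4]=1  [4,5]=2
  size 3 → [1,4,5]=3  [2,3,4]=1  [3,4,5]=3
  size 4 → [1,3,4,5]=6  [2,3,4,5]=4
  first=0(a) contributes 10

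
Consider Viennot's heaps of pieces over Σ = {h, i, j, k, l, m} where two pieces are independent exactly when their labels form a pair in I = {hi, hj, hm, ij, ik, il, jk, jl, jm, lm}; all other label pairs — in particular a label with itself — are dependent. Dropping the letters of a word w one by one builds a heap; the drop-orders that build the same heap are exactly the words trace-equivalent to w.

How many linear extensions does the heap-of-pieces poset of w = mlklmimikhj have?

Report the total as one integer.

286

piece 0:m — minimal
piece 1:l — minimal
piece 2:k rests on {0:m, 1:l}
piece 3:l rests on {2:k}
piece 4:m rests on {2:k}
piece 5:i rests on {4:m}
piece 6:m rests on {5:i}
piece 7:i rests on {6:m}
piece 8:k rests on {3:l, 6:m}
piece 9:h rests on {8:k}
piece 10:j — minimal
minimal pieces: {0:m, 1:l, 10:j}
ways to finish when only these pieces remain (= sum over removing one remaining piece with nothing left below it):
  1 left: {7}→1  {9}→1  {10}→1
  2 left: {7,9}→2  {7,10}→2  {8,9}→1  {9,10}→2
  3 left: {3,8,9}→1  {7,8,9}→3  {7,9,10}→6  {8,9,10}→3
  4 left: {3,7,8,9}→4  {3,8,9,10}→4  {6,7,8,9}→3  {7,8,9,10}→12
  5 left: {3,6,7,8,9}→7  {3,7,8,9,10}→20  {5,6,7,8,9}→3  {6,7,8,9,10}→15
  6 left: {3,5,6,7,8,9}→10  {3,6,7,8,9,10}→42  {4,5,6,7,8,9}→3  {5,6,7,8,9,10}→18
  7 left: {3,4,5,6,7,8,9}→13  {3,5,6,7,8,9,10}→70  {4,5,6,7,8,9,10}→21
  8 left: {2,3,4,5,6,7,8,9}→13  {3,4,5,6,7,8,9,10}→104
  9 left: {0,2,3,4,5,6,7,8,9}→13  {1,2,3,4,5,6,7,8,9}→13  {2,3,4,5,6,7,8,9,10}→117
  placing 0:m first → 130 extensions
  placing 1:l first → 130 extensions
  placing 10:j first → 26 extensions
total linear extensions = 286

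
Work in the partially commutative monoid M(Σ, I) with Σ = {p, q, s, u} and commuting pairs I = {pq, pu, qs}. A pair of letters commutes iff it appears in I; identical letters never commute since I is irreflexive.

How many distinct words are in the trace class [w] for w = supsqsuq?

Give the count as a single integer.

7

drop 0:s onto floor
drop 1:u onto {0:s}
drop 2:p onto {0:s}
drop 3:s onto {1:u, 2:p}
drop 4:q onto {1:u}
drop 5:s onto {3:s}
drop 6:u onto {4:q, 5:s}
drop 7:q onto {6:u}
ground layer = {0:s}
drop-orders for the pieces not yet dropped (sum over which currently-grounded one goes next):
  1 to go: {7} 1
  2 to go: {6,7} 1
  3 to go: {4,6,7} 1  {5,6,7} 1
  4 to go: {3,5,6,7} 1  {4,5,6,7} 2
  5 to go: {2,3,5,6,7} 1  {3,4,5,6,7} 3
  6 to go: {1,3,4,5,6,7} 3  {2,3,4,5,6,7} 4
  if 0:s drops first: 7 orders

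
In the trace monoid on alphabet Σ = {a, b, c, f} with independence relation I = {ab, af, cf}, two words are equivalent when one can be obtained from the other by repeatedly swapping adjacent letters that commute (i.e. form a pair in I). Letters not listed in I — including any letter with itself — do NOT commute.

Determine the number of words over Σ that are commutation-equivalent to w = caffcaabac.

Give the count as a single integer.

74

drop 0:c onto floor
drop 1:a onto {0:c}
drop 2:f onto floor
drop 3:f onto {2:f}
drop 4:c onto {1:a}
drop 5:a onto {4:c}
drop 6:a onto {5:a}
drop 7:b onto {3:f, 4:c}
drop 8:a onto {6:a}
drop 9:c onto {7:b, 8:a}
ground layer = {0:c, 2:f}
drop-orders for the pieces not yet dropped (sum over which currently-grounded one goes next):
  1 to go: {9} 1
  2 to go: {7,9} 1  {8,9} 1
  3 to go: {3,7,9} 1  {6,8,9} 1  {7,8,9} 2
  4 to go: {2,3,7,9} 1  {3,7,8,9} 3  {5,6,8,9} 1  {6,7,8,9} 3
  5 to go: {2,3,7,8,9} 4  {3,6,7,8,9} 6  {5,6,7,8,9} 4
  6 to go: {2,3,6,7,8,9} 10  {3,5,6,7,8,9} 10  {4,5,6,7,8,9} 4
  7 to go: {1,4,5,6,7,8,9} 4  {2,3,5,6,7,8,9} 20  {3,4,5,6,7,8,9} 14
  8 to go: {0,1,4,5,6,7,8,9} 4  {1,3,4,5,6,7,8,9} 18  {2,3,4,5,6,7,8,9} 34
  if 0:c drops first: 52 orders
  if 2:f drops first: 22 orders
heap linearizations: 74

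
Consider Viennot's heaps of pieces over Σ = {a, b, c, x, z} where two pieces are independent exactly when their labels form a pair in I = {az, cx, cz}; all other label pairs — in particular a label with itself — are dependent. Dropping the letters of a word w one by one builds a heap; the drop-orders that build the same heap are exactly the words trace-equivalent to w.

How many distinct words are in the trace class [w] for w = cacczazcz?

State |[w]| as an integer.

#0=c has no predecessor
#1=a depends on [0:c]
#2=c depends on [1:a]
#3=c depends on [2:c]
#4=z has no predecessor
#5=a depends on [3:c]
#6=z depends on [4:z]
#7=c depends on [5:a]
#8=z depends on [6:z]
sources: [0:c, 4:z]
N(rest) = Σ N(rest − s) over sources s of rest; N(one piece) = 1:
  size 1 → [7]=1  [8]=1
  size 2 → [5,7]=1  [6,8]=1  [7,8]=2
  size 3 → [3,5,7]=1  [4,6,8]=1  [5,7,8]=3  [6,7,8]=3
  size 4 → [2,3,5,7]=1  [3,5,7,8]=4  [4,6,7,8]=4  [5,6,7,8]=6
  size 5 → [1,2,3,5,7]=1  [2,3,5,7,8]=5  [3,5,6,7,8]=10  [4,5,6,7,8]=10
  size 6 → [0,1,2,3,5,7]=1  [1,2,3,5,7,8]=6  [2,3,5,6,7,8]=15  [3,4,5,6,7,8]=20
  size 7 → [0,1,2,3,5,7,8]=7  [1,2,3,5,6,7,8]=21  [2,3,4,5,6,7,8]=35
  first=0(c) contributes 56
  first=4(z) contributes 28
|[w]| = 84

84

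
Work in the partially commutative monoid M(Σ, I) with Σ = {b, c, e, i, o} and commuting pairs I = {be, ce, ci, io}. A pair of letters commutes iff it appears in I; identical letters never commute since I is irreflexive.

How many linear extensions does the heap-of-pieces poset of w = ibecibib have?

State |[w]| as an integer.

5

piece 0:i — minimal
piece 1:b rests on {0:i}
piece 2:e rests on {0:i}
piece 3:c rests on {1:b}
piece 4:i rests on {1:b, 2:e}
piece 5:b rests on {3:c, 4:i}
piece 6:i rests on {5:b}
piece 7:b rests on {6:i}
minimal pieces: {0:i}
ways to finish when only these pieces remain (= sum over removing one remaining piece with nothing left below it):
  1 left: {7}→1
  2 left: {6,7}→1
  3 left: {5,6,7}→1
  4 left: {3,5,6,7}→1  {4,5,6,7}→1
  5 left: {2,4,5,6,7}→1  {3,4,5,6,7}→2
  6 left: {1,3,4,5,6,7}→2  {2,3,4,5,6,7}→3
  placing 0:i first → 5 extensions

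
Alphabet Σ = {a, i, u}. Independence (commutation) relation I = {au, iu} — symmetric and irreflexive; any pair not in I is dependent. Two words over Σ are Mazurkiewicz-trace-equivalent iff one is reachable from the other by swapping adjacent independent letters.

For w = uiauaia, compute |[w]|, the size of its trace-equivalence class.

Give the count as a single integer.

21

0(u) covers ∅
1(i) covers ∅
2(a) covers 1:i
3(u) covers 0:u
4(a) covers 2:a
5(i) covers 4:a
6(a) covers 5:i
floor of heap: 0:u, 1:i
completions by unplaced set U, small U first (add the entries for U minus each lowest piece of U):
  |U|=1: {3}:1  {6}:1
  |U|=2: {0,3}:1  {3,6}:2  {5,6}:1
  |U|=3: {0,3,6}:3  {3,5,6}:3  {4,5,6}:1
  |U|=4: {0,3,5,6}:6  {2,4,5,6}:1  {3,4,5,6}:4
  |U|=5: {0,3,4,5,6}:10  {1,2,4,5,6}:1  {2,3,4,5,6}:5
  start at 0(u): 6
  start at 1(i): 15
sum over floor = 21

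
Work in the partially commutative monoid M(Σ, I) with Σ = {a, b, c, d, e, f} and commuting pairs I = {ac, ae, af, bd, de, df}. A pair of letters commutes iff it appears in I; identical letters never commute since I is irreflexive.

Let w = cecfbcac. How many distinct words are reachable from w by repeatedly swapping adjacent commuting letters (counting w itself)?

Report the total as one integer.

3

piece 0:c — minimal
piece 1:e rests on {0:c}
piece 2:c rests on {1:e}
piece 3:f rests on {2:c}
piece 4:b rests on {3:f}
piece 5:c rests on {4:b}
piece 6:a rests on {4:b}
piece 7:c rests on {5:c}
minimal pieces: {0:c}
ways to finish when only these pieces remain (= sum over removing one remaining piece with nothing left below it):
  1 left: {6}→1  {7}→1
  2 left: {5,7}→1  {6,7}→2
  3 left: {5,6,7}→3
  4 left: {4,5,6,7}→3
  5 left: {3,4,5,6,7}→3
  6 left: {2,3,4,5,6,7}→3
  placing 0:c first → 3 extensions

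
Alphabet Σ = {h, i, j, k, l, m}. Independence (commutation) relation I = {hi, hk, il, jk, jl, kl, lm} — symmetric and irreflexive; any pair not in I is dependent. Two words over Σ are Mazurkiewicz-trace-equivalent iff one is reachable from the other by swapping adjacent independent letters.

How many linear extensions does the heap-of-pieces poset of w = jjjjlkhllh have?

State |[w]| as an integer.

#0=j has no predecessor
#1=j depends on [0:j]
#2=j depends on [1:j]
#3=j depends on [2:j]
#4=l has no predecessor
#5=k has no predecessor
#6=h depends on [3:j, 4:l]
#7=l depends on [6:h]
#8=l depends on [7:l]
#9=h depends on [8:l]
sources: [0:j, 4:l, 5:k]
N(rest) = Σ N(rest − s) over sources s of rest; N(one piece) = 1:
  size 1 → [5]=1  [9]=1
  size 2 → [5,9]=2  [8,9]=1
  size 3 → [5,8,9]=3  [7,8,9]=1
  size 4 → [5,7,8,9]=4  [6,7,8,9]=1
  size 5 → [3,6,7,8,9]=1  [4,6,7,8,9]=1  [5,6,7,8,9]=5
  size 6 → [2,3,6,7,8,9]=1  [3,4,6,7,8,9]=2  [3,5,6,7,8,9]=6  [4,5,6,7,8,9]=6
  size 7 → [1,2,3,6,7,8,9]=1  [2,3,4,6,7,8,9]=3  [2,3,5,6,7,8,9]=7  [3,4,5,6,7,8,9]=14
  size 8 → [0,1,2,3,6,7,8,9]=1  [1,2,3,4,6,7,8,9]=4  [1,2,3,5,6,7,8,9]=8  [2,3,4,5,6,7,8,9]=24
  first=0(j) contributes 36
  first=4(l) contributes 9
  first=5(k) contributes 5
|[w]| = 50

50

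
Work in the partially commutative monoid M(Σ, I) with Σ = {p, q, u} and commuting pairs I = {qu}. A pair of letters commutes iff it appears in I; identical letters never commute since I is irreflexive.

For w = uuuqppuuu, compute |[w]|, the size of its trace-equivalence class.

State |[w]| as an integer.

#0=u has no predecessor
#1=u depends on [0:u]
#2=u depends on [1:u]
#3=q has no predecessor
#4=p depends on [2:u, 3:q]
#5=p depends on [4:p]
#6=u depends on [5:p]
#7=u depends on [6:u]
#8=u depends on [7:u]
sources: [0:u, 3:q]
N(rest) = Σ N(rest − s) over sources s of rest; N(one piece) = 1:
  size 1 → [8]=1
  size 2 → [7,8]=1
  size 3 → [6,7,8]=1
  size 4 → [5,6,7,8]=1
  size 5 → [4,5,6,7,8]=1
  size 6 → [2,4,5,6,7,8]=1  [3,4,5,6,7,8]=1
  size 7 → [1,2,4,5,6,7,8]=1  [2,3,4,5,6,7,8]=2
  first=0(u) contributes 3
  first=3(q) contributes 1
|[w]| = 4

4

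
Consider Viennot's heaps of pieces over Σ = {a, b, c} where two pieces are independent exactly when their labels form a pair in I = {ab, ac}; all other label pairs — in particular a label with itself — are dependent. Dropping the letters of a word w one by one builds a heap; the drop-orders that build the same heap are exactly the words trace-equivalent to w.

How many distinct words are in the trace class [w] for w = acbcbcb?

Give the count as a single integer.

7

#0=a has no predecessor
#1=c has no predecessor
#2=b depends on [1:c]
#3=c depends on [2:b]
#4=b depends on [3:c]
#5=c depends on [4:b]
#6=b depends on [5:c]
sources: [0:a, 1:c]
N(rest) = Σ N(rest − s) over sources s of rest; N(one piece) = 1:
  size 1 → [0]=1  [6]=1
  size 2 → [0,6]=2  [5,6]=1
  size 3 → [0,5,6]=3  [4,5,6]=1
  size 4 → [0,4,5,6]=4  [3,4,5,6]=1
  size 5 → [0,3,4,5,6]=5  [2,3,4,5,6]=1
  first=0(a) contributes 1
  first=1(c) contributes 6
|[w]| = 7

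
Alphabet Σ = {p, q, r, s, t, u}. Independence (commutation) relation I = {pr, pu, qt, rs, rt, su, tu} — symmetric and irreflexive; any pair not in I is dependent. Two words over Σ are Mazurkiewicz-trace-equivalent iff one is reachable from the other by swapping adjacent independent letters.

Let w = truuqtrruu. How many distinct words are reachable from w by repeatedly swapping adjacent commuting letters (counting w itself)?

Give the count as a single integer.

45

#0=t has no predecessor
#1=r has no predecessor
#2=u depends on [1:r]
#3=u depends on [2:u]
#4=q depends on [3:u]
#5=t depends on [0:t]
#6=r depends on [4:q]
#7=r depends on [6:r]
#8=u depends on [7:r]
#9=u depends on [8:u]
sources: [0:t, 1:r]
N(rest) = Σ N(rest − s) over sources s of rest; N(one piece) = 1:
  size 1 → [5]=1  [9]=1
  size 2 → [0,5]=1  [5,9]=2  [8,9]=1
  size 3 → [0,5,9]=3  [5,8,9]=3  [7,8,9]=1
  size 4 → [0,5,8,9]=6  [5,7,8,9]=4  [6,7,8,9]=1
  size 5 → [0,5,7,8,9]=10  [4,6,7,8,9]=1  [5,6,7,8,9]=5
  size 6 → [0,5,6,7,8,9]=15  [3,4,6,7,8,9]=1  [4,5,6,7,8,9]=6
  size 7 → [0,4,5,6,7,8,9]=21  [2,3,4,6,7,8,9]=1  [3,4,5,6,7,8,9]=7
  size 8 → [0,3,4,5,6,7,8,9]=28  [1,2,3,4,6,7,8,9]=1  [2,3,4,5,6,7,8,9]=8
  first=0(t) contributes 9
  first=1(r) contributes 36
|[w]| = 45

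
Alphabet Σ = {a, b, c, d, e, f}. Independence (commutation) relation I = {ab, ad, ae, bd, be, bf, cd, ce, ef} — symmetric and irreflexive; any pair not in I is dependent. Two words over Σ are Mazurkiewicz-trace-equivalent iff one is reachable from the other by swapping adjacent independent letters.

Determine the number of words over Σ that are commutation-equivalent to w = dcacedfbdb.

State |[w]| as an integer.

piece 0:d — minimal
piece 1:c — minimal
piece 2:a rests on {1:c}
piece 3:c rests on {2:a}
piece 4:e rests on {0:d}
piece 5:d rests on {4:e}
piece 6:f rests on {3:c, 5:d}
piece 7:b rests on {3:c}
piece 8:d rests on {6:f}
piece 9:b rests on {7:b}
minimal pieces: {0:d, 1:c}
ways to finish when only these pieces remain (= sum over removing one remaining piece with nothing left below it):
  1 left: {8}→1  {9}→1
  2 left: {6,8}→1  {7,9}→1  {8,9}→2
  3 left: {5,6,8}→1  {6,8,9}→3  {7,8,9}→3
  4 left: {4,5,6,8}→1  {5,6,8,9}→4  {6,7,8,9}→6
  5 left: {0,4,5,6,8}→1  {3,6,7,8,9}→6  {4,5,6,8,9}→5  {5,6,7,8,9}→10
  6 left: {0,4,5,6,8,9}→6  {2,3,6,7,8,9}→6  {3,5,6,7,8,9}→16  {4,5,6,7,8,9}→15
  7 left: {0,4,5,6,7,8,9}→21  {1,2,3,6,7,8,9}→6  {2,3,5,6,7,8,9}→22  {3,4,5,6,7,8,9}→31
  8 left: {0,3,4,5,6,7,8,9}→52  {1,2,3,5,6,7,8,9}→28  {2,3,4,5,6,7,8,9}→53
  placing 0:d first → 81 extensions
  placing 1:c first → 105 extensions
total linear extensions = 186

186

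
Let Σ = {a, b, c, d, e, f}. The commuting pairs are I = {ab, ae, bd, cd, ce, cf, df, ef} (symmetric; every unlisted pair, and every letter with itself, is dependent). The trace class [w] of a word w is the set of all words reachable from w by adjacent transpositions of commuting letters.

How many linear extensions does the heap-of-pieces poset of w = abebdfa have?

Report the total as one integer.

0(a) covers ∅
1(b) covers ∅
2(e) covers 1:b
3(b) covers 2:e
4(d) covers 0:a, 2:e
5(f) covers 0:a, 3:b
6(a) covers 4:d, 5:f
floor of heap: 0:a, 1:b
completions by unplaced set U, small U first (add the entries for U minus each lowest piece of U):
  |U|=1: {6}:1
  |U|=2: {4,6}:1  {5,6}:1
  |U|=3: {3,5,6}:1  {4,5,6}:2
  |U|=4: {0,4,5,6}:2  {3,4,5,6}:3
  |U|=5: {0,3,4,5,6}:5  {2,3,4,5,6}:3
  start at 0(a): 3
  start at 1(b): 8
sum over floor = 11

11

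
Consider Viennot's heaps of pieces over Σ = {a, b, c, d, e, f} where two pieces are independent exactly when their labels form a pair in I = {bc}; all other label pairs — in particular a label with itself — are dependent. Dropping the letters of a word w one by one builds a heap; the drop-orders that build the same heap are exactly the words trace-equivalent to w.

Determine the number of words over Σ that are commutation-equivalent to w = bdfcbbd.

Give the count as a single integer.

3

#0=b has no predecessor
#1=d depends on [0:b]
#2=f depends on [1:d]
#3=c depends on [2:f]
#4=b depends on [2:f]
#5=b depends on [4:b]
#6=d depends on [3:c, 5:b]
sources: [0:b]
N(rest) = Σ N(rest − s) over sources s of rest; N(one piece) = 1:
  size 1 → [6]=1
  size 2 → [3,6]=1  [5,6]=1
  size 3 → [3,5,6]=2  [4,5,6]=1
  size 4 → [3,4,5,6]=3
  size 5 → [2,3,4,5,6]=3
  first=0(b) contributes 3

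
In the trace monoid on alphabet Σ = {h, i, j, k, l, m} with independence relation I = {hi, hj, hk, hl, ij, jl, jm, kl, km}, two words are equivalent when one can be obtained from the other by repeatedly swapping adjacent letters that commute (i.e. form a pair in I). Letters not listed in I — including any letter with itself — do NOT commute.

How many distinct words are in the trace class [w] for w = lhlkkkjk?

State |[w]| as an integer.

168

0(l) covers ∅
1(h) covers ∅
2(l) covers 0:l
3(k) covers ∅
4(k) covers 3:k
5(k) covers 4:k
6(j) covers 5:k
7(k) covers 6:j
floor of heap: 0:l, 1:h, 3:k
completions by unplaced set U, small U first (add the entries for U minus each lowest piece of U):
  |U|=1: {1}:1  {2}:1  {7}:1
  |U|=2: {0,2}:1  {1,2}:2  {1,7}:2  {2,7}:2  {6,7}:1
  |U|=3: {0,1,2}:3  {0,2,7}:3  {1,2,7}:6  {1,6,7}:3  {2,6,7}:3  {5,6,7}:1
  |U|=4: {0,1,2,7}:12  {0,2,6,7}:6  {1,2,6,7}:12  {1,5,6,7}:4  {2,5,6,7}:4  {4,5,6,7}:1
  |U|=5: {0,1,2,6,7}:30  {0,2,5,6,7}:10  {1,2,5,6,7}:20  {1,4,5,6,7}:5  {2,4,5,6,7}:5  {3,4,5,6,7}:1
  |U|=6: {0,1,2,5,6,7}:60  {0,2,4,5,6,7}:15  {1,2,4,5,6,7}:30  {1,3,4,5,6,7}:6  {2,3,4,5,6,7}:6
  start at 0(l): 42
  start at 1(h): 21
  start at 3(k): 105
sum over floor = 168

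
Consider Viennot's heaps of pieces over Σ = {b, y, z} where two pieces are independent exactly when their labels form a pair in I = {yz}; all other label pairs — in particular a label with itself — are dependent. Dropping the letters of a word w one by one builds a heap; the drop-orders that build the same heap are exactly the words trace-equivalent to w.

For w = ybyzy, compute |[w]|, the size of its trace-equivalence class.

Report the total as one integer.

0(y) covers ∅
1(b) covers 0:y
2(y) covers 1:b
3(z) covers 1:b
4(y) covers 2:y
floor of heap: 0:y
completions by unplaced set U, small U first (add the entries for U minus each lowest piece of U):
  |U|=1: {3}:1  {4}:1
  |U|=2: {2,4}:1  {3,4}:2
  |U|=3: {2,3,4}:3
  start at 0(y): 3

3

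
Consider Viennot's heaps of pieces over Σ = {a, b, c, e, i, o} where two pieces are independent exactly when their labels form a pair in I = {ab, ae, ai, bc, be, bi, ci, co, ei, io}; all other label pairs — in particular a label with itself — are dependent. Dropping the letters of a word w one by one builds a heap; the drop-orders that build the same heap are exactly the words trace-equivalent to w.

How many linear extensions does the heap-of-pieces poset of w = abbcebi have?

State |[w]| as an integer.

140

drop 0:a onto floor
drop 1:b onto floor
drop 2:b onto {1:b}
drop 3:c onto {0:a}
drop 4:e onto {3:c}
drop 5:b onto {2:b}
drop 6:i onto floor
ground layer = {0:a, 1:b, 6:i}
drop-orders for the pieces not yet dropped (sum over which currently-grounded one goes next):
  1 to go: {4} 1  {5} 1  {6} 1
  2 to go: {2,5} 1  {3,4} 1  {4,5} 2  {4,6} 2  {5,6} 2
  3 to go: {0,3,4} 1  {1,2,5} 1  {2,4,5} 3  {2,5,6} 3  {3,4,5} 3  {3,4,6} 3  {4,5,6} 6
  4 to go: {0,3,4,5} 4  {0,3,4,6} 4  {1,2,4,5} 4  {1,2,5,6} 4  {2,3,4,5} 6  {2,4,5,6} 12  {3,4,5,6} 12
  5 to go: {0,2,3,4,5} 10  {0,3,4,5,6} 20  {1,2,3,4,5} 10  {1,2,4,5,6} 20  {2,3,4,5,6} 30
  if 0:a drops first: 60 orders
  if 1:b drops first: 60 orders
  if 6:i drops first: 20 orders
heap linearizations: 140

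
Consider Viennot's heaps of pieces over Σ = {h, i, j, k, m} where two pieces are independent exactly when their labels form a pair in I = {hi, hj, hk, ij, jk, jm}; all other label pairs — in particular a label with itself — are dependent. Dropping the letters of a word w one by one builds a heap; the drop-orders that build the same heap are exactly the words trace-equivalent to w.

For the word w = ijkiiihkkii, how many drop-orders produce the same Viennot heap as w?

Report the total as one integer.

0(i) covers ∅
1(j) covers ∅
2(k) covers 0:i
3(i) covers 2:k
4(i) covers 3:i
5(i) covers 4:i
6(h) covers ∅
7(k) covers 5:i
8(k) covers 7:k
9(i) covers 8:k
10(i) covers 9:i
floor of heap: 0:i, 1:j, 6:h
completions by unplaced set U, small U first (add the entries for U minus each lowest piece of U):
  |U|=1: {1}:1  {6}:1  {10}:1
  |U|=2: {1,6}:2  {1,10}:2  {6,10}:2  {9,10}:1
  |U|=3: {1,6,10}:6  {1,9,10}:3  {6,9,10}:3  {8,9,10}:1
  |U|=4: {1,6,9,10}:12  {1,8,9,10}:4  {6,8,9,10}:4  {7,8,9,10}:1
  |U|=5: {1,6,8,9,10}:20  {1,7,8,9,10}:5  {5,7,8,9,10}:1  {6,7,8,9,10}:5
  |U|=6: {1,5,7,8,9,10}:6  {1,6,7,8,9,10}:30  {4,5,7,8,9,10}:1  {5,6,7,8,9,10}:6
  |U|=7: {1,4,5,7,8,9,10}:7  {1,5,6,7,8,9,10}:42  {3,4,5,7,8,9,10}:1  {4,5,6,7,8,9,10}:7
  |U|=8: {1,3,4,5,7,8,9,10}:8  {1,4,5,6,7,8,9,10}:56  {2,3,4,5,7,8,9,10}:1  {3,4,5,6,7,8,9,10}:8
  |U|=9: {0,2,3,4,5,7,8,9,10}:1  {1,2,3,4,5,7,8,9,10}:9  {1,3,4,5,6,7,8,9,10}:72  {2,3,4,5,6,7,8,9,10}:9
  start at 0(i): 90
  start at 1(j): 10
  start at 6(h): 10
sum over floor = 110

110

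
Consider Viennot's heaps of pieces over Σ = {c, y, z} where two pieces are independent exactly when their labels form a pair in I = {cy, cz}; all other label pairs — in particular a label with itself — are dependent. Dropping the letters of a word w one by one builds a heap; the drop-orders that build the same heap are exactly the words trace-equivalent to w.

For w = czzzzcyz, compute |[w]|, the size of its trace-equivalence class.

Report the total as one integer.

0(c) covers ∅
1(z) covers ∅
2(z) covers 1:z
3(z) covers 2:z
4(z) covers 3:z
5(c) covers 0:c
6(y) covers 4:z
7(z) covers 6:y
floor of heap: 0:c, 1:z
completions by unplaced set U, small U first (add the entries for U minus each lowest piece of U):
  |U|=1: {5}:1  {7}:1
  |U|=2: {0,5}:1  {5,7}:2  {6,7}:1
  |U|=3: {0,5,7}:3  {4,6,7}:1  {5,6,7}:3
  |U|=4: {0,5,6,7}:6  {3,4,6,7}:1  {4,5,6,7}:4
  |U|=5: {0,4,5,6,7}:10  {2,3,4,6,7}:1  {3,4,5,6,7}:5
  |U|=6: {0,3,4,5,6,7}:15  {1,2,3,4,6,7}:1  {2,3,4,5,6,7}:6
  start at 0(c): 7
  start at 1(z): 21
sum over floor = 28

28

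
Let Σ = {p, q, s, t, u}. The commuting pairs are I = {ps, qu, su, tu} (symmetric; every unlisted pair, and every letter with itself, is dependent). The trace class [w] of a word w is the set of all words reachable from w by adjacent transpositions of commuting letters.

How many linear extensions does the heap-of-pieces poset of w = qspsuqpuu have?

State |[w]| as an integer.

piece 0:q — minimal
piece 1:s rests on {0:q}
piece 2:p rests on {0:q}
piece 3:s rests on {1:s}
piece 4:u rests on {2:p}
piece 5:q rests on {2:p, 3:s}
piece 6:p rests on {4:u, 5:q}
piece 7:u rests on {6:p}
piece 8:u rests on {7:u}
minimal pieces: {0:q}
ways to finish when only these pieces remain (= sum over removing one remaining piece with nothing left below it):
  1 left: {8}→1
  2 left: {7,8}→1
  3 left: {6,7,8}→1
  4 left: {4,6,7,8}→1  {5,6,7,8}→1
  5 left: {3,5,6,7,8}→1  {4,5,6,7,8}→2
  6 left: {1,3,5,6,7,8}→1  {2,4,5,6,7,8}→2  {3,4,5,6,7,8}→3
  7 left: {1,3,4,5,6,7,8}→4  {2,3,4,5,6,7,8}→5
  placing 0:q first → 9 extensions

9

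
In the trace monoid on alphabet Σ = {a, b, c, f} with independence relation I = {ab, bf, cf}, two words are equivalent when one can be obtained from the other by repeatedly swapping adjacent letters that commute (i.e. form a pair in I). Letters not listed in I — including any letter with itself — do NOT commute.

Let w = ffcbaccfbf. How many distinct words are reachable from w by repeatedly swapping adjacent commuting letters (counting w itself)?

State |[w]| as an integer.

drop 0:f onto floor
drop 1:f onto {0:f}
drop 2:c onto floor
drop 3:b onto {2:c}
drop 4:a onto {1:f, 2:c}
drop 5:c onto {3:b, 4:a}
drop 6:c onto {5:c}
drop 7:f onto {4:a}
drop 8:b onto {6:c}
drop 9:f onto {7:f}
ground layer = {0:f, 2:c}
drop-orders for the pieces not yet dropped (sum over which currently-grounded one goes next):
  1 to go: {8} 1  {9} 1
  2 to go: {6,8} 1  {7,9} 1  {8,9} 2
  3 to go: {5,6,8} 1  {6,8,9} 3  {7,8,9} 3
  4 to go: {3,5,6,8} 1  {5,6,8,9} 4  {6,7,8,9} 6
  5 to go: {3,5,6,8,9} 5  {5,6,7,8,9} 10
  6 to go: {3,5,6,7,8,9} 15  {4,5,6,7,8,9} 10
  7 to go: {1,4,5,6,7,8,9} 10  {3,4,5,6,7,8,9} 25
  8 to go: {0,1,4,5,6,7,8,9} 10  {1,3,4,5,6,7,8,9} 35  {2,3,4,5,6,7,8,9} 25
  if 0:f drops first: 60 orders
  if 2:c drops first: 45 orders
heap linearizations: 105

105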